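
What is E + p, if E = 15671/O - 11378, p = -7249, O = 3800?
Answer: -70766929/3800 ≈ -18623.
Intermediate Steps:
E = -43220729/3800 (E = 15671/3800 - 11378 = -43220729/3800 ≈ -11374.)
E + p = -43220729/3800 - 7249 = -70766929/3800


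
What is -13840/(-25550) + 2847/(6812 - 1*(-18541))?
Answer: 14120879/21592305 ≈ 0.65398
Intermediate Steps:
-13840/(-25550) + 2847/(6812 - 1*(-18541)) = -13840*(-1/25550) + 2847/(6812 + 18541) = 1384/2555 + 2847/25353 = 1384/2555 + 2847*(1/25353) = 1384/2555 + 949/8451 = 14120879/21592305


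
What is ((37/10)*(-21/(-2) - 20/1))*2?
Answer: -703/10 ≈ -70.300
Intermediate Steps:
((37/10)*(-21/(-2) - 20/1))*2 = ((37*(⅒))*(-21*(-½) - 20*1))*2 = (37*(21/2 - 20)/10)*2 = ((37/10)*(-19/2))*2 = -703/20*2 = -703/10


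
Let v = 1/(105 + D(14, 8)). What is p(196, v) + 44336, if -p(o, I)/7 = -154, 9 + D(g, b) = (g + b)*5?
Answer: 45414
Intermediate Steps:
D(g, b) = -9 + 5*b + 5*g (D(g, b) = -9 + (g + b)*5 = -9 + (b + g)*5 = -9 + (5*b + 5*g) = -9 + 5*b + 5*g)
v = 1/206 (v = 1/(105 + (-9 + 5*8 + 5*14)) = 1/(105 + (-9 + 40 + 70)) = 1/(105 + 101) = 1/206 ≈ 0.0048544)
p(o, I) = 1078 (p(o, I) = -7*(-154) = 1078)
p(196, v) + 44336 = 1078 + 44336 = 45414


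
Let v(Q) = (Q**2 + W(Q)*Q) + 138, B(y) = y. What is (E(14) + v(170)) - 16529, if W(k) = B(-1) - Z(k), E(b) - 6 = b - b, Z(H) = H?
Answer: -16555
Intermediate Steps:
E(b) = 6 (E(b) = 6 + (b - b) = 6 + 0 = 6)
W(k) = -1 - k
v(Q) = 138 + Q**2 + Q*(-1 - Q) (v(Q) = (Q**2 + (-1 - Q)*Q) + 138 = (Q**2 + Q*(-1 - Q)) + 138 = 138 + Q**2 + Q*(-1 - Q))
(E(14) + v(170)) - 16529 = (6 + (138 - 1*170)) - 16529 = (6 + (138 - 170)) - 16529 = (6 - 32) - 16529 = -26 - 16529 = -16555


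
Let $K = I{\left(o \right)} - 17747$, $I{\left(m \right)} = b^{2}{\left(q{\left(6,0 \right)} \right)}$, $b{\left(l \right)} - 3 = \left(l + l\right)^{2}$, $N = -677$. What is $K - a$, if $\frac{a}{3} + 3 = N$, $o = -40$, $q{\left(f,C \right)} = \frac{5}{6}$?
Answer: $- \frac{1269563}{81} \approx -15674.0$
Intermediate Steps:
$q{\left(f,C \right)} = \frac{5}{6}$ ($q{\left(f,C \right)} = 5 \cdot \frac{1}{6} = \frac{5}{6}$)
$b{\left(l \right)} = 3 + 4 l^{2}$ ($b{\left(l \right)} = 3 + \left(l + l\right)^{2} = 3 + \left(2 l\right)^{2} = 3 + 4 l^{2}$)
$I{\left(m \right)} = \frac{2704}{81}$ ($I{\left(m \right)} = \left(3 + 4 \left(\frac{5}{6}\right)^{2}\right)^{2} = \left(3 + 4 \cdot \frac{25}{36}\right)^{2} = \left(3 + \frac{25}{9}\right)^{2} = \left(\frac{52}{9}\right)^{2} = \frac{2704}{81}$)
$a = -2040$ ($a = -9 + 3 \left(-677\right) = -9 - 2031 = -2040$)
$K = - \frac{1434803}{81}$ ($K = \frac{2704}{81} - 17747 = - \frac{1434803}{81} \approx -17714.0$)
$K - a = - \frac{1434803}{81} - -2040 = - \frac{1434803}{81} + 2040 = - \frac{1269563}{81}$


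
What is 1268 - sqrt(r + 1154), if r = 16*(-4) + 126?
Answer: 1268 - 8*sqrt(19) ≈ 1233.1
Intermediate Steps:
r = 62 (r = -64 + 126 = 62)
1268 - sqrt(r + 1154) = 1268 - sqrt(62 + 1154) = 1268 - sqrt(1216) = 1268 - 8*sqrt(19)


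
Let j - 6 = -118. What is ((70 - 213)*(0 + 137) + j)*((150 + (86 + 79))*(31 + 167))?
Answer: -1228876110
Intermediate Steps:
j = -112 (j = 6 - 118 = -112)
((70 - 213)*(0 + 137) + j)*((150 + (86 + 79))*(31 + 167)) = ((70 - 213)*(0 + 137) - 112)*((150 + (86 + 79))*(31 + 167)) = (-143*137 - 112)*((150 + 165)*198) = (-19591 - 112)*(315*198) = -19703*62370 = -1228876110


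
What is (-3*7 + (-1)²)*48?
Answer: -960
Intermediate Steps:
(-3*7 + (-1)²)*48 = (-21 + 1)*48 = -20*48 = -960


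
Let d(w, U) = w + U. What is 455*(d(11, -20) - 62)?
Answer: -32305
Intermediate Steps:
d(w, U) = U + w
455*(d(11, -20) - 62) = 455*((-20 + 11) - 62) = 455*(-9 - 62) = 455*(-71) = -32305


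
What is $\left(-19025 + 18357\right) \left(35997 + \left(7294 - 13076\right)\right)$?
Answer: $-20183620$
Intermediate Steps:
$\left(-19025 + 18357\right) \left(35997 + \left(7294 - 13076\right)\right) = - 668 \left(35997 - 5782\right) = \left(-668\right) 30215 = -20183620$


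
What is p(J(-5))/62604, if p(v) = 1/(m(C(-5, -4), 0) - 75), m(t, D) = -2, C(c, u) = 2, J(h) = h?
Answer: -1/4820508 ≈ -2.0745e-7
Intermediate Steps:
p(v) = -1/77 (p(v) = 1/(-2 - 75) = 1/(-77) = -1/77)
p(J(-5))/62604 = -1/77/62604 = -1/77*1/62604 = -1/4820508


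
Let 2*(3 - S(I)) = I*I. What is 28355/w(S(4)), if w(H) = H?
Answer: -5671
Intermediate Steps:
S(I) = 3 - I²/2 (S(I) = 3 - I*I/2 = 3 - I²/2)
28355/w(S(4)) = 28355/(3 - ½*4²) = 28355/(3 - ½*16) = 28355/(3 - 8) = 28355/(-5) = 28355*(-⅕) = -5671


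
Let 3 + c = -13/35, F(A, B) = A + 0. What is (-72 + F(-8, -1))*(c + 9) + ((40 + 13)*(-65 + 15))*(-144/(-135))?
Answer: -68816/21 ≈ -3277.0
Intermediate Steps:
F(A, B) = A
c = -118/35 (c = -3 - 13/35 = -118/35 ≈ -3.3714)
(-72 + F(-8, -1))*(c + 9) + ((40 + 13)*(-65 + 15))*(-144/(-135)) = (-72 - 8)*(-118/35 + 9) + ((40 + 13)*(-65 + 15))*(-144/(-135)) = -80*197/35 + (53*(-50))*(-144*(-1/135)) = -3152/7 - 2650*16/15 = -3152/7 - 8480/3 = -68816/21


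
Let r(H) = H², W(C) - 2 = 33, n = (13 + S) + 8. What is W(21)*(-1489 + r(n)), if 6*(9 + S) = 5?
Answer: -1668625/36 ≈ -46351.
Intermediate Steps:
S = -49/6 (S = -9 + (⅙)*5 = -9 + ⅚ = -49/6 ≈ -8.1667)
n = 77/6 (n = (13 - 49/6) + 8 = 29/6 + 8 = 77/6 ≈ 12.833)
W(C) = 35 (W(C) = 2 + 33 = 35)
W(21)*(-1489 + r(n)) = 35*(-1489 + (77/6)²) = 35*(-1489 + 5929/36) = 35*(-47675/36) = -1668625/36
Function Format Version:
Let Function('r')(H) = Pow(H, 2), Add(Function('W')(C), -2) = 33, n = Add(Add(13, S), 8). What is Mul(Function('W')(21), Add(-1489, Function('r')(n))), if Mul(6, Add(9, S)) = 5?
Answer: Rational(-1668625, 36) ≈ -46351.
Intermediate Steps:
S = Rational(-49, 6) (S = Add(-9, Mul(Rational(1, 6), 5)) = Add(-9, Rational(5, 6)) = Rational(-49, 6) ≈ -8.1667)
n = Rational(77, 6) (n = Add(Add(13, Rational(-49, 6)), 8) = Add(Rational(29, 6), 8) = Rational(77, 6) ≈ 12.833)
Function('W')(C) = 35 (Function('W')(C) = Add(2, 33) = 35)
Mul(Function('W')(21), Add(-1489, Function('r')(n))) = Mul(35, Add(-1489, Pow(Rational(77, 6), 2))) = Mul(35, Add(-1489, Rational(5929, 36))) = Mul(35, Rational(-47675, 36)) = Rational(-1668625, 36)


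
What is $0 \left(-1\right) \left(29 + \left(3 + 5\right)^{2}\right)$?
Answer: $0$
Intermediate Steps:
$0 \left(-1\right) \left(29 + \left(3 + 5\right)^{2}\right) = 0 \left(29 + 8^{2}\right) = 0 \left(29 + 64\right) = 0 \cdot 93 = 0$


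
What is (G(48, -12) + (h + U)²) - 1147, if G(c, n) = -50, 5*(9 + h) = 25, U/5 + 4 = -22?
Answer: 16759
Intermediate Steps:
U = -130 (U = -20 + 5*(-22) = -20 - 110 = -130)
h = -4 (h = -9 + (⅕)*25 = -9 + 5 = -4)
(G(48, -12) + (h + U)²) - 1147 = (-50 + (-4 - 130)²) - 1147 = (-50 + (-134)²) - 1147 = (-50 + 17956) - 1147 = 17906 - 1147 = 16759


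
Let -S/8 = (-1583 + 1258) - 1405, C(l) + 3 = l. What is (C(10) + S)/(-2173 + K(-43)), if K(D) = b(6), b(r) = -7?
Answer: -13847/2180 ≈ -6.3518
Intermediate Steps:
K(D) = -7
C(l) = -3 + l
S = 13840 (S = -8*((-1583 + 1258) - 1405) = -8*(-325 - 1405) = -8*(-1730) = 13840)
(C(10) + S)/(-2173 + K(-43)) = ((-3 + 10) + 13840)/(-2173 - 7) = (7 + 13840)/(-2180) = 13847*(-1/2180) = -13847/2180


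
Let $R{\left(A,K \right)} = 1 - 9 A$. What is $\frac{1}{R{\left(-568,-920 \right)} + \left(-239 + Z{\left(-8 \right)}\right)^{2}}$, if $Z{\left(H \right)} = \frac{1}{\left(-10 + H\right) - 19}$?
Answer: $\frac{1369}{85216033} \approx 1.6065 \cdot 10^{-5}$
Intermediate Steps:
$Z{\left(H \right)} = \frac{1}{-29 + H}$
$\frac{1}{R{\left(-568,-920 \right)} + \left(-239 + Z{\left(-8 \right)}\right)^{2}} = \frac{1}{\left(1 - -5112\right) + \left(-239 + \frac{1}{-29 - 8}\right)^{2}} = \frac{1}{\left(1 + 5112\right) + \left(-239 + \frac{1}{-37}\right)^{2}} = \frac{1}{5113 + \left(-239 - \frac{1}{37}\right)^{2}} = \frac{1}{5113 + \left(- \frac{8844}{37}\right)^{2}} = \frac{1}{5113 + \frac{78216336}{1369}} = \frac{1}{\frac{85216033}{1369}} = \frac{1369}{85216033}$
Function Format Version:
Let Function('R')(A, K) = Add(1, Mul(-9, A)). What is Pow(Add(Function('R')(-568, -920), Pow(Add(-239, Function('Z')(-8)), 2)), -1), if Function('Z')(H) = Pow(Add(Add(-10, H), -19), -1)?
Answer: Rational(1369, 85216033) ≈ 1.6065e-5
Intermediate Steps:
Function('Z')(H) = Pow(Add(-29, H), -1)
Pow(Add(Function('R')(-568, -920), Pow(Add(-239, Function('Z')(-8)), 2)), -1) = Pow(Add(Add(1, Mul(-9, -568)), Pow(Add(-239, Pow(Add(-29, -8), -1)), 2)), -1) = Pow(Add(Add(1, 5112), Pow(Add(-239, Pow(-37, -1)), 2)), -1) = Pow(Add(5113, Pow(Add(-239, Rational(-1, 37)), 2)), -1) = Pow(Add(5113, Pow(Rational(-8844, 37), 2)), -1) = Pow(Add(5113, Rational(78216336, 1369)), -1) = Pow(Rational(85216033, 1369), -1) = Rational(1369, 85216033)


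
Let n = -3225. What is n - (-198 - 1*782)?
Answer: -2245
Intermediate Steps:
n - (-198 - 1*782) = -3225 - (-198 - 1*782) = -3225 - (-198 - 782) = -3225 - 1*(-980) = -3225 + 980 = -2245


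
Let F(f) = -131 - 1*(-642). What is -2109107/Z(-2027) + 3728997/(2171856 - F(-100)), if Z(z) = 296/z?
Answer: 250887787917941/17370760 ≈ 1.4443e+7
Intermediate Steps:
F(f) = 511 (F(f) = -131 + 642 = 511)
-2109107/Z(-2027) + 3728997/(2171856 - F(-100)) = -2109107/(296/(-2027)) + 3728997/(2171856 - 1*511) = -2109107/(296*(-1/2027)) + 3728997/(2171856 - 511) = -2109107/(-296/2027) + 3728997/2171345 = -2109107*(-2027/296) + 3728997*(1/2171345) = 4275159889/296 + 3728997/2171345 = 250887787917941/17370760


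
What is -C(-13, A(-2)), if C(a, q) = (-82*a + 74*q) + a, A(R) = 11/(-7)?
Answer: -6557/7 ≈ -936.71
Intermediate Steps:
A(R) = -11/7 (A(R) = 11*(-1/7) = -11/7)
C(a, q) = -81*a + 74*q
-C(-13, A(-2)) = -(-81*(-13) + 74*(-11/7)) = -(1053 - 814/7) = -1*6557/7 = -6557/7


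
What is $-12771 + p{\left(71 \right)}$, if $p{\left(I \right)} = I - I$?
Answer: $-12771$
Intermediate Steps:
$p{\left(I \right)} = 0$
$-12771 + p{\left(71 \right)} = -12771 + 0 = -12771$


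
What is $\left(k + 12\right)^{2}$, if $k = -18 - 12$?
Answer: $324$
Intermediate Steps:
$k = -30$ ($k = -18 - 12 = -30$)
$\left(k + 12\right)^{2} = \left(-30 + 12\right)^{2} = \left(-18\right)^{2} = 324$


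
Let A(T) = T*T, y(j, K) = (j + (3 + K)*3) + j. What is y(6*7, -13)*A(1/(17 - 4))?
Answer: 54/169 ≈ 0.31953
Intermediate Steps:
y(j, K) = 9 + 2*j + 3*K (y(j, K) = (j + (9 + 3*K)) + j = (9 + j + 3*K) + j = 9 + 2*j + 3*K)
A(T) = T**2
y(6*7, -13)*A(1/(17 - 4)) = (9 + 2*(6*7) + 3*(-13))*(1/(17 - 4))**2 = (9 + 2*42 - 39)*(1/13)**2 = (9 + 84 - 39)*(1/13)**2 = 54*(1/169) = 54/169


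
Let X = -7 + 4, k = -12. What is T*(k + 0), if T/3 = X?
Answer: 108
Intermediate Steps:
X = -3
T = -9 (T = 3*(-3) = -9)
T*(k + 0) = -9*(-12 + 0) = -9*(-12) = 108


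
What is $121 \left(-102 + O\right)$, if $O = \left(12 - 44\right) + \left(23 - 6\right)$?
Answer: $-14157$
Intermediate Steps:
$O = -15$ ($O = -32 + 17 = -15$)
$121 \left(-102 + O\right) = 121 \left(-102 - 15\right) = 121 \left(-117\right) = -14157$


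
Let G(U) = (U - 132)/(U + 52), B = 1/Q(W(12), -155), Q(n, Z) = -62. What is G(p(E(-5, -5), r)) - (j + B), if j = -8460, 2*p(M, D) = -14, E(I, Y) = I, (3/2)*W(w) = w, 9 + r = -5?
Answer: 23594827/2790 ≈ 8456.9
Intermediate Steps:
r = -14 (r = -9 - 5 = -14)
W(w) = 2*w/3
p(M, D) = -7 (p(M, D) = (1/2)*(-14) = -7)
B = -1/62 (B = 1/(-62) = -1/62 ≈ -0.016129)
G(U) = (-132 + U)/(52 + U)
G(p(E(-5, -5), r)) - (j + B) = (-132 - 7)/(52 - 7) - (-8460 - 1/62) = -139/45 - 1*(-524521/62) = (1/45)*(-139) + 524521/62 = -139/45 + 524521/62 = 23594827/2790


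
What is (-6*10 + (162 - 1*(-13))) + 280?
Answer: 395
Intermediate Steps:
(-6*10 + (162 - 1*(-13))) + 280 = (-60 + (162 + 13)) + 280 = (-60 + 175) + 280 = 115 + 280 = 395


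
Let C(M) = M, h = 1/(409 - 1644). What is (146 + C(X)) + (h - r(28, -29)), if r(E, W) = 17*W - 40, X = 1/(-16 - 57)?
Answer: 61213937/90155 ≈ 678.99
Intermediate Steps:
X = -1/73 (X = 1/(-73) = -1/73 ≈ -0.013699)
h = -1/1235 (h = 1/(-1235) = -1/1235 ≈ -0.00080972)
r(E, W) = -40 + 17*W
(146 + C(X)) + (h - r(28, -29)) = (146 - 1/73) + (-1/1235 - (-40 + 17*(-29))) = 10657/73 + (-1/1235 - (-40 - 493)) = 10657/73 + (-1/1235 - 1*(-533)) = 10657/73 + (-1/1235 + 533) = 10657/73 + 658254/1235 = 61213937/90155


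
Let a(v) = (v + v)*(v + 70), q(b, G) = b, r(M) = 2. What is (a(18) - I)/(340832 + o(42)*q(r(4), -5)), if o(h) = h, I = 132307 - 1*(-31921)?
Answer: -40265/85229 ≈ -0.47243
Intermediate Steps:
I = 164228 (I = 132307 + 31921 = 164228)
a(v) = 2*v*(70 + v) (a(v) = (2*v)*(70 + v) = 2*v*(70 + v))
(a(18) - I)/(340832 + o(42)*q(r(4), -5)) = (2*18*(70 + 18) - 1*164228)/(340832 + 42*2) = (2*18*88 - 164228)/(340832 + 84) = (3168 - 164228)/340916 = -161060*1/340916 = -40265/85229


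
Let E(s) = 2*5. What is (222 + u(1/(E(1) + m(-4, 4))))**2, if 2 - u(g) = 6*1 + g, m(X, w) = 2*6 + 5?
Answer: 34633225/729 ≈ 47508.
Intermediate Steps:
E(s) = 10
m(X, w) = 17 (m(X, w) = 12 + 5 = 17)
u(g) = -4 - g (u(g) = 2 - (6*1 + g) = 2 - (6 + g) = 2 + (-6 - g) = -4 - g)
(222 + u(1/(E(1) + m(-4, 4))))**2 = (222 + (-4 - 1/(10 + 17)))**2 = (222 + (-4 - 1/27))**2 = (222 - 109/27)**2 = (5885/27)**2 = 34633225/729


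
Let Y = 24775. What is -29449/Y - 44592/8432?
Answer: -84567548/13056425 ≈ -6.4771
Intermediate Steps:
-29449/Y - 44592/8432 = -29449/24775 - 44592/8432 = -29449*1/24775 - 44592*1/8432 = -29449/24775 - 2787/527 = -84567548/13056425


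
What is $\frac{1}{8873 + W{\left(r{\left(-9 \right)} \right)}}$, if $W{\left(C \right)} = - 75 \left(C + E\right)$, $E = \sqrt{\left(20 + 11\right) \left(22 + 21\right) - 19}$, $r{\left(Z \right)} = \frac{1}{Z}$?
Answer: $\frac{39966}{321690743} + \frac{2025 \sqrt{146}}{643381486} \approx 0.00016227$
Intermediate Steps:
$E = 3 \sqrt{146}$ ($E = \sqrt{31 \cdot 43 - 19} = \sqrt{1333 - 19} = \sqrt{1314} = 3 \sqrt{146} \approx 36.249$)
$W{\left(C \right)} = - 225 \sqrt{146} - 75 C$ ($W{\left(C \right)} = - 75 \left(C + 3 \sqrt{146}\right) = - 225 \sqrt{146} - 75 C$)
$\frac{1}{8873 + W{\left(r{\left(-9 \right)} \right)}} = \frac{1}{8873 - \left(- \frac{25}{3} + 225 \sqrt{146}\right)} = \frac{1}{8873 + \left(- 225 \sqrt{146} + \frac{25}{3}\right)} = \frac{1}{8873 + \left(\frac{25}{3} - 225 \sqrt{146}\right)} = \frac{1}{\frac{26644}{3} - 225 \sqrt{146}}$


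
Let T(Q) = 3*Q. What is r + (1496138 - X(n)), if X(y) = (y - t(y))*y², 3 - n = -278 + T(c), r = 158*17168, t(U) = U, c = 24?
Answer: 4208682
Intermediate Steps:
r = 2712544
n = 209 (n = 3 - (-278 + 3*24) = 3 - (-278 + 72) = 3 - 1*(-206) = 3 + 206 = 209)
X(y) = 0 (X(y) = (y - y)*y² = 0*y² = 0)
r + (1496138 - X(n)) = 2712544 + (1496138 - 1*0) = 2712544 + (1496138 + 0) = 2712544 + 1496138 = 4208682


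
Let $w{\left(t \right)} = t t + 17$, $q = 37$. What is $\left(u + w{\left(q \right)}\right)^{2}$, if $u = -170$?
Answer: $1478656$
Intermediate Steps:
$w{\left(t \right)} = 17 + t^{2}$ ($w{\left(t \right)} = t^{2} + 17 = 17 + t^{2}$)
$\left(u + w{\left(q \right)}\right)^{2} = \left(-170 + \left(17 + 37^{2}\right)\right)^{2} = \left(-170 + \left(17 + 1369\right)\right)^{2} = \left(-170 + 1386\right)^{2} = 1216^{2} = 1478656$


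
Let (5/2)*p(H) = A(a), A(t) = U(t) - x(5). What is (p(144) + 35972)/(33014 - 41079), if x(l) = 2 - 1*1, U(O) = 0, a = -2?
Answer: -179858/40325 ≈ -4.4602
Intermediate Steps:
x(l) = 1 (x(l) = 2 - 1 = 1)
A(t) = -1 (A(t) = 0 - 1*1 = 0 - 1 = -1)
p(H) = -⅖ (p(H) = (⅖)*(-1) = -⅖)
(p(144) + 35972)/(33014 - 41079) = (-⅖ + 35972)/(33014 - 41079) = (179858/5)/(-8065) = (179858/5)*(-1/8065) = -179858/40325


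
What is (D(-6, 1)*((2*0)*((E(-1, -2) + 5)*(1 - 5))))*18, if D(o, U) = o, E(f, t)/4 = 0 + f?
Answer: 0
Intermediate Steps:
E(f, t) = 4*f (E(f, t) = 4*(0 + f) = 4*f)
(D(-6, 1)*((2*0)*((E(-1, -2) + 5)*(1 - 5))))*18 = -6*2*0*(4*(-1) + 5)*(1 - 5)*18 = -0*(-4 + 5)*(-4)*18 = -0*1*(-4)*18 = -0*(-4)*18 = -6*0*18 = 0*18 = 0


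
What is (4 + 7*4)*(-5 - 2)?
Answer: -224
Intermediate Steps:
(4 + 7*4)*(-5 - 2) = (4 + 28)*(-7) = 32*(-7) = -224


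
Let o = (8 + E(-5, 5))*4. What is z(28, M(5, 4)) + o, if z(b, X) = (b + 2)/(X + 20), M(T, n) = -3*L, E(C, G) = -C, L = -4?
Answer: 847/16 ≈ 52.938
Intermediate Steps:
M(T, n) = 12 (M(T, n) = -3*(-4) = 12)
z(b, X) = (2 + b)/(20 + X)
o = 52 (o = (8 - 1*(-5))*4 = (8 + 5)*4 = 13*4 = 52)
z(28, M(5, 4)) + o = (2 + 28)/(20 + 12) + 52 = 30/32 + 52 = (1/32)*30 + 52 = 15/16 + 52 = 847/16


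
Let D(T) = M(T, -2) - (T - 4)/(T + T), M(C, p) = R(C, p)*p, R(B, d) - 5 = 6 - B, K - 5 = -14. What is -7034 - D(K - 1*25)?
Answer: -236077/34 ≈ -6943.4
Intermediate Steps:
K = -9 (K = 5 - 14 = -9)
R(B, d) = 11 - B (R(B, d) = 5 + (6 - B) = 11 - B)
M(C, p) = p*(11 - C) (M(C, p) = (11 - C)*p = p*(11 - C))
D(T) = -22 + 2*T - (-4 + T)/(2*T) (D(T) = -2*(11 - T) - (T - 4)/(T + T) = (-22 + 2*T) - (-4 + T)/(2*T) = -22 + 2*T - (-4 + T)/(2*T))
-7034 - D(K - 1*25) = -7034 - (-45/2 + 2*(-9 - 1*25) + 2/(-9 - 1*25)) = -7034 - (-45/2 + 2*(-9 - 25) + 2/(-9 - 25)) = -7034 - (-45/2 + 2*(-34) + 2/(-34)) = -7034 - (-45/2 - 68 + 2*(-1/34)) = -7034 - (-45/2 - 68 - 1/17) = -7034 - 1*(-3079/34) = -7034 + 3079/34 = -236077/34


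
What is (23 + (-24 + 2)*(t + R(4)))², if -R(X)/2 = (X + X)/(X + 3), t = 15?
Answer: 3229209/49 ≈ 65902.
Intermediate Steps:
R(X) = -4*X/(3 + X) (R(X) = -2*(X + X)/(X + 3) = -2*2*X/(3 + X) = -4*X/(3 + X))
(23 + (-24 + 2)*(t + R(4)))² = (23 + (-24 + 2)*(15 - 4*4/(3 + 4)))² = (23 - 22*(15 - 4*4/7))² = (23 - 22*(15 - 4*4*⅐))² = (23 - 22*(15 - 16/7))² = (23 - 22*89/7)² = (23 - 1958/7)² = (-1797/7)² = 3229209/49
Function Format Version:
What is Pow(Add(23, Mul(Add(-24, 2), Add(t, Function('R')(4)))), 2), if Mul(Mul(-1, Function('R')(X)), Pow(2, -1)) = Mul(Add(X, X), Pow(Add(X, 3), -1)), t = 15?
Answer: Rational(3229209, 49) ≈ 65902.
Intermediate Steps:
Function('R')(X) = Mul(-4, X, Pow(Add(3, X), -1)) (Function('R')(X) = Mul(-2, Mul(Add(X, X), Pow(Add(X, 3), -1))) = Mul(-2, Mul(Mul(2, X), Pow(Add(3, X), -1))) = Mul(-2, Mul(2, X, Pow(Add(3, X), -1))) = Mul(-4, X, Pow(Add(3, X), -1)))
Pow(Add(23, Mul(Add(-24, 2), Add(t, Function('R')(4)))), 2) = Pow(Add(23, Mul(Add(-24, 2), Add(15, Mul(-4, 4, Pow(Add(3, 4), -1))))), 2) = Pow(Add(23, Mul(-22, Add(15, Mul(-4, 4, Pow(7, -1))))), 2) = Pow(Add(23, Mul(-22, Add(15, Mul(-4, 4, Rational(1, 7))))), 2) = Pow(Add(23, Mul(-22, Add(15, Rational(-16, 7)))), 2) = Pow(Add(23, Mul(-22, Rational(89, 7))), 2) = Pow(Add(23, Rational(-1958, 7)), 2) = Pow(Rational(-1797, 7), 2) = Rational(3229209, 49)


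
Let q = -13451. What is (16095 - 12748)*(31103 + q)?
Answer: 59081244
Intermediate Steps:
(16095 - 12748)*(31103 + q) = (16095 - 12748)*(31103 - 13451) = 3347*17652 = 59081244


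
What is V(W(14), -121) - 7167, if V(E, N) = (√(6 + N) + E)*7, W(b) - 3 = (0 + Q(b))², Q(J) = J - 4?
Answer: -6446 + 7*I*√115 ≈ -6446.0 + 75.067*I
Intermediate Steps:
Q(J) = -4 + J
W(b) = 3 + (-4 + b)² (W(b) = 3 + (0 + (-4 + b))² = 3 + (-4 + b)²)
V(E, N) = 7*E + 7*√(6 + N) (V(E, N) = (E + √(6 + N))*7 = 7*E + 7*√(6 + N))
V(W(14), -121) - 7167 = (7*(3 + (-4 + 14)²) + 7*√(6 - 121)) - 7167 = (7*(3 + 10²) + 7*√(-115)) - 7167 = (7*(3 + 100) + 7*(I*√115)) - 7167 = (7*103 + 7*I*√115) - 7167 = (721 + 7*I*√115) - 7167 = -6446 + 7*I*√115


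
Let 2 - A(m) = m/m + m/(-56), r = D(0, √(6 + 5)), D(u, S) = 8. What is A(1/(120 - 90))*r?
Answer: 1681/210 ≈ 8.0048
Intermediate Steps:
r = 8
A(m) = 1 + m/56 (A(m) = 2 - (m/m + m/(-56)) = 2 - (1 + m*(-1/56)) = 2 - (1 - m/56) = 2 + (-1 + m/56) = 1 + m/56)
A(1/(120 - 90))*r = (1 + 1/(56*(120 - 90)))*8 = (1 + (1/56)/30)*8 = (1 + (1/56)*(1/30))*8 = (1 + 1/1680)*8 = (1681/1680)*8 = 1681/210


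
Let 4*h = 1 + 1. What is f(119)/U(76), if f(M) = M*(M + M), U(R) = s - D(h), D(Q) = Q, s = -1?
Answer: -56644/3 ≈ -18881.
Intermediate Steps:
h = ½ (h = (1 + 1)/4 = (¼)*2 = ½ ≈ 0.50000)
U(R) = -3/2 (U(R) = -1 - 1*½ = -1 - ½ = -3/2)
f(M) = 2*M² (f(M) = M*(2*M) = 2*M²)
f(119)/U(76) = (2*119²)/(-3/2) = (2*14161)*(-⅔) = 28322*(-⅔) = -56644/3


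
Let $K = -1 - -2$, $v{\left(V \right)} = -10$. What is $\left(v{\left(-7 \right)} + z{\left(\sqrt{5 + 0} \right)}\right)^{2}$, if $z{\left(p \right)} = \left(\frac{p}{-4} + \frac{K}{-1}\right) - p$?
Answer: $\frac{2061}{16} + \frac{55 \sqrt{5}}{2} \approx 190.3$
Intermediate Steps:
$K = 1$ ($K = -1 + 2 = 1$)
$z{\left(p \right)} = -1 - \frac{5 p}{4}$ ($z{\left(p \right)} = \left(\frac{p}{-4} + 1 \frac{1}{-1}\right) - p = \left(p \left(- \frac{1}{4}\right) + 1 \left(-1\right)\right) - p = \left(- \frac{p}{4} - 1\right) - p = \left(-1 - \frac{p}{4}\right) - p = -1 - \frac{5 p}{4}$)
$\left(v{\left(-7 \right)} + z{\left(\sqrt{5 + 0} \right)}\right)^{2} = \left(-10 - \left(1 + \frac{5 \sqrt{5 + 0}}{4}\right)\right)^{2} = \left(-10 - \left(1 + \frac{5 \sqrt{5}}{4}\right)\right)^{2} = \left(-11 - \frac{5 \sqrt{5}}{4}\right)^{2}$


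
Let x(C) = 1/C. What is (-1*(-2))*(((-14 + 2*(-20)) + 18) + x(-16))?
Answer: -577/8 ≈ -72.125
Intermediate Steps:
(-1*(-2))*(((-14 + 2*(-20)) + 18) + x(-16)) = (-1*(-2))*(((-14 + 2*(-20)) + 18) + 1/(-16)) = 2*(((-14 - 40) + 18) - 1/16) = 2*((-54 + 18) - 1/16) = 2*(-36 - 1/16) = 2*(-577/16) = -577/8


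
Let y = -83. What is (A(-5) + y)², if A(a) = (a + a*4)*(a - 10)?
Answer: 85264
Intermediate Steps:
A(a) = 5*a*(-10 + a) (A(a) = (a + 4*a)*(-10 + a) = (5*a)*(-10 + a) = 5*a*(-10 + a))
(A(-5) + y)² = (5*(-5)*(-10 - 5) - 83)² = (5*(-5)*(-15) - 83)² = (375 - 83)² = 292² = 85264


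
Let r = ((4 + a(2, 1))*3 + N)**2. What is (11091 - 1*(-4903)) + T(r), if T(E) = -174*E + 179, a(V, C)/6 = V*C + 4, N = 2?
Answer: -2573643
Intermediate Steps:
a(V, C) = 24 + 6*C*V (a(V, C) = 6*(V*C + 4) = 6*(C*V + 4) = 6*(4 + C*V) = 24 + 6*C*V)
r = 14884 (r = ((4 + (24 + 6*1*2))*3 + 2)**2 = ((4 + (24 + 12))*3 + 2)**2 = ((4 + 36)*3 + 2)**2 = (40*3 + 2)**2 = (120 + 2)**2 = 122**2 = 14884)
T(E) = 179 - 174*E
(11091 - 1*(-4903)) + T(r) = (11091 - 1*(-4903)) + (179 - 174*14884) = (11091 + 4903) + (179 - 2589816) = 15994 - 2589637 = -2573643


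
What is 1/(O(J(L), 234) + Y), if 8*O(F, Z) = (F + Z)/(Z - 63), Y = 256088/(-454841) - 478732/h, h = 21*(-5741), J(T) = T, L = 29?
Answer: 1316066059224/4737960813815 ≈ 0.27777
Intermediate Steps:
h = -120561
Y = 186872716244/54836085801 (Y = 256088/(-454841) - 478732/(-120561) = 256088*(-1/454841) - 478732*(-1/120561) = -256088/454841 + 478732/120561 = 186872716244/54836085801 ≈ 3.4078)
O(F, Z) = (F + Z)/(8*(-63 + Z)) (O(F, Z) = ((F + Z)/(Z - 63))/8 = ((F + Z)/(-63 + Z))/8 = (F + Z)/(8*(-63 + Z)))
1/(O(J(L), 234) + Y) = 1/((29 + 234)/(8*(-63 + 234)) + 186872716244/54836085801) = 1/((⅛)*263/171 + 186872716244/54836085801) = 1/((⅛)*(1/171)*263 + 186872716244/54836085801) = 1/(263/1368 + 186872716244/54836085801) = 1/(4737960813815/1316066059224) = 1316066059224/4737960813815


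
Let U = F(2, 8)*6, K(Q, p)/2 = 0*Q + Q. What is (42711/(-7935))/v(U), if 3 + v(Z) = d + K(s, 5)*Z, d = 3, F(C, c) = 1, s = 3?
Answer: -619/4140 ≈ -0.14952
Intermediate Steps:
K(Q, p) = 2*Q (K(Q, p) = 2*(0*Q + Q) = 2*(0 + Q) = 2*Q)
U = 6 (U = 1*6 = 6)
v(Z) = 6*Z (v(Z) = -3 + (3 + (2*3)*Z) = -3 + (3 + 6*Z) = 6*Z)
(42711/(-7935))/v(U) = (42711/(-7935))/((6*6)) = (42711*(-1/7935))/36 = -619/115*1/36 = -619/4140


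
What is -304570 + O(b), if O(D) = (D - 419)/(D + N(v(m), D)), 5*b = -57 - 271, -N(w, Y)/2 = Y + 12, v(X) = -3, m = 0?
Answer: -63352983/208 ≈ -3.0458e+5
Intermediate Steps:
N(w, Y) = -24 - 2*Y (N(w, Y) = -2*(Y + 12) = -2*(12 + Y) = -24 - 2*Y)
b = -328/5 (b = (-57 - 271)/5 = (1/5)*(-328) = -328/5 ≈ -65.600)
O(D) = (-419 + D)/(-24 - D) (O(D) = (D - 419)/(D + (-24 - 2*D)) = (-419 + D)/(-24 - D))
-304570 + O(b) = -304570 + (419 - 1*(-328/5))/(24 - 328/5) = -304570 + (419 + 328/5)/(-208/5) = -304570 - 5/208*2423/5 = -304570 - 2423/208 = -63352983/208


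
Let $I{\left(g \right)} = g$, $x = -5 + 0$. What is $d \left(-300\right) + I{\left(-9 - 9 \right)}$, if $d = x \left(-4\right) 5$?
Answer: $-30018$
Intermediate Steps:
$x = -5$
$d = 100$ ($d = \left(-5\right) \left(-4\right) 5 = 20 \cdot 5 = 100$)
$d \left(-300\right) + I{\left(-9 - 9 \right)} = 100 \left(-300\right) - 18 = -30000 - 18 = -30018$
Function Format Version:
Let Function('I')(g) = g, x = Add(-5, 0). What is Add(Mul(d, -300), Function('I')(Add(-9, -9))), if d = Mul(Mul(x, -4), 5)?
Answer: -30018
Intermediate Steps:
x = -5
d = 100 (d = Mul(Mul(-5, -4), 5) = Mul(20, 5) = 100)
Add(Mul(d, -300), Function('I')(Add(-9, -9))) = Add(Mul(100, -300), Add(-9, -9)) = Add(-30000, -18) = -30018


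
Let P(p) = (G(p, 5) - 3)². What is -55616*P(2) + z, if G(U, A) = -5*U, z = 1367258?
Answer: -8031846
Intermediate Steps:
P(p) = (-3 - 5*p)² (P(p) = (-5*p - 3)² = (-3 - 5*p)²)
-55616*P(2) + z = -55616*(3 + 5*2)² + 1367258 = -55616*(3 + 10)² + 1367258 = -55616*13² + 1367258 = -55616*169 + 1367258 = -9399104 + 1367258 = -8031846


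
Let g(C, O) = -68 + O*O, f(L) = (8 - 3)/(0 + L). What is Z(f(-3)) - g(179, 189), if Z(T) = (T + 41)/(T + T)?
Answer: -178324/5 ≈ -35665.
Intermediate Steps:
f(L) = 5/L
g(C, O) = -68 + O²
Z(T) = (41 + T)/(2*T) (Z(T) = (41 + T)/((2*T)) = (41 + T)*(1/(2*T)) = (41 + T)/(2*T))
Z(f(-3)) - g(179, 189) = (41 + 5/(-3))/(2*((5/(-3)))) - (-68 + 189²) = (41 + 5*(-⅓))/(2*((5*(-⅓)))) - (-68 + 35721) = (41 - 5/3)/(2*(-5/3)) - 1*35653 = (½)*(-⅗)*(118/3) - 35653 = -59/5 - 35653 = -178324/5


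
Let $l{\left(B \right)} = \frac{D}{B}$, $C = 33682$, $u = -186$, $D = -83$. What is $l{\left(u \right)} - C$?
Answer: $- \frac{6264769}{186} \approx -33682.0$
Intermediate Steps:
$l{\left(B \right)} = - \frac{83}{B}$
$l{\left(u \right)} - C = - \frac{83}{-186} - 33682 = \left(-83\right) \left(- \frac{1}{186}\right) - 33682 = \frac{83}{186} - 33682 = - \frac{6264769}{186}$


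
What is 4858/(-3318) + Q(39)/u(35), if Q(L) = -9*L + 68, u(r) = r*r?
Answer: -492146/290325 ≈ -1.6952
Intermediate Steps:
u(r) = r**2
Q(L) = 68 - 9*L
4858/(-3318) + Q(39)/u(35) = 4858/(-3318) + (68 - 9*39)/(35**2) = 4858*(-1/3318) + (68 - 351)/1225 = -347/237 - 283*1/1225 = -347/237 - 283/1225 = -492146/290325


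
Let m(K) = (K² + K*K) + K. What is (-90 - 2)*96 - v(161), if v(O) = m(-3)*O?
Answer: -11247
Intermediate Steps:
m(K) = K + 2*K² (m(K) = (K² + K²) + K = 2*K² + K = K + 2*K²)
v(O) = 15*O (v(O) = (-3*(1 + 2*(-3)))*O = (-3*(1 - 6))*O = (-3*(-5))*O = 15*O)
(-90 - 2)*96 - v(161) = (-90 - 2)*96 - 15*161 = -92*96 - 1*2415 = -8832 - 2415 = -11247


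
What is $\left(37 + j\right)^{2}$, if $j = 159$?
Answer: $38416$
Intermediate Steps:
$\left(37 + j\right)^{2} = \left(37 + 159\right)^{2} = 196^{2} = 38416$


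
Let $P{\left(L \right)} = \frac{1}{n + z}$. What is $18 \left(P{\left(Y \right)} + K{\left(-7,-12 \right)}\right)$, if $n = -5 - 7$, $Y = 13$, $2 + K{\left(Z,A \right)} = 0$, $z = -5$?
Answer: $- \frac{630}{17} \approx -37.059$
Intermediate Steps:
$K{\left(Z,A \right)} = -2$ ($K{\left(Z,A \right)} = -2 + 0 = -2$)
$n = -12$ ($n = -5 - 7 = -12$)
$P{\left(L \right)} = - \frac{1}{17}$ ($P{\left(L \right)} = \frac{1}{-12 - 5} = \frac{1}{-17} = - \frac{1}{17}$)
$18 \left(P{\left(Y \right)} + K{\left(-7,-12 \right)}\right) = 18 \left(- \frac{1}{17} - 2\right) = 18 \left(- \frac{35}{17}\right) = - \frac{630}{17}$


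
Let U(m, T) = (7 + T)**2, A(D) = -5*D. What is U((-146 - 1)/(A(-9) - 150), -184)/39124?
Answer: 31329/39124 ≈ 0.80076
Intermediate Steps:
U((-146 - 1)/(A(-9) - 150), -184)/39124 = (7 - 184)**2/39124 = (-177)**2*(1/39124) = 31329*(1/39124) = 31329/39124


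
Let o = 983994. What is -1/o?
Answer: -1/983994 ≈ -1.0163e-6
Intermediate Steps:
-1/o = -1/983994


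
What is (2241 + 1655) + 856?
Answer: 4752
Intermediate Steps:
(2241 + 1655) + 856 = 3896 + 856 = 4752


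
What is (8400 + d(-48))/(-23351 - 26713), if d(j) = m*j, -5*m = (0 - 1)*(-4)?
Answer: -879/5215 ≈ -0.16855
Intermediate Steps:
m = -⅘ (m = -(0 - 1)*(-4)/5 = -(-1)*(-4)/5 = -⅕*4 = -⅘ ≈ -0.80000)
d(j) = -4*j/5
(8400 + d(-48))/(-23351 - 26713) = (8400 - ⅘*(-48))/(-23351 - 26713) = (8400 + 192/5)/(-50064) = (42192/5)*(-1/50064) = -879/5215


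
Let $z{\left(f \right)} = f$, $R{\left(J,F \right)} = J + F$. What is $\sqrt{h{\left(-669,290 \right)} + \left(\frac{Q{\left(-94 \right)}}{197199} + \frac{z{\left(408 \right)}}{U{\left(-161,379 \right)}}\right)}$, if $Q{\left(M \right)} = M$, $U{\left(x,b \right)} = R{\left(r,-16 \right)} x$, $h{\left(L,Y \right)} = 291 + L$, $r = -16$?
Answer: $\frac{i \sqrt{169308983445373205}}{21166026} \approx 19.44 i$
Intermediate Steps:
$R{\left(J,F \right)} = F + J$
$U{\left(x,b \right)} = - 32 x$ ($U{\left(x,b \right)} = \left(-16 - 16\right) x = - 32 x$)
$\sqrt{h{\left(-669,290 \right)} + \left(\frac{Q{\left(-94 \right)}}{197199} + \frac{z{\left(408 \right)}}{U{\left(-161,379 \right)}}\right)} = \sqrt{\left(291 - 669\right) + \left(- \frac{94}{197199} + \frac{408}{\left(-32\right) \left(-161\right)}\right)} = \sqrt{-378 + \left(\left(-94\right) \frac{1}{197199} + \frac{408}{5152}\right)} = \sqrt{-378 + \left(- \frac{94}{197199} + 408 \cdot \frac{1}{5152}\right)} = \sqrt{-378 + \left(- \frac{94}{197199} + \frac{51}{644}\right)} = \sqrt{-378 + \frac{9996613}{126996156}} = \sqrt{- \frac{47994550355}{126996156}} = \frac{i \sqrt{169308983445373205}}{21166026}$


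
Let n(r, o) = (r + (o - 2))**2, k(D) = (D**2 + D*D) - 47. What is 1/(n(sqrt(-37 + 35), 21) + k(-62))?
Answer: 1000/8000361 - 19*I*sqrt(2)/32001444 ≈ 0.00012499 - 8.3965e-7*I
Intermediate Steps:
k(D) = -47 + 2*D**2 (k(D) = (D**2 + D**2) - 47 = 2*D**2 - 47 = -47 + 2*D**2)
n(r, o) = (-2 + o + r)**2 (n(r, o) = (r + (-2 + o))**2 = (-2 + o + r)**2)
1/(n(sqrt(-37 + 35), 21) + k(-62)) = 1/((-2 + 21 + sqrt(-37 + 35))**2 + (-47 + 2*(-62)**2)) = 1/((-2 + 21 + sqrt(-2))**2 + (-47 + 2*3844)) = 1/((-2 + 21 + I*sqrt(2))**2 + (-47 + 7688)) = 1/((19 + I*sqrt(2))**2 + 7641) = 1/(7641 + (19 + I*sqrt(2))**2)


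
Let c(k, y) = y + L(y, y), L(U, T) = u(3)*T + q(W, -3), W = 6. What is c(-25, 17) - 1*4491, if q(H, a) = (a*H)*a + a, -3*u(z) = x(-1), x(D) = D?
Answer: -13252/3 ≈ -4417.3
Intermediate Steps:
u(z) = 1/3 (u(z) = -1/3*(-1) = 1/3)
q(H, a) = a + H*a**2 (q(H, a) = (H*a)*a + a = H*a**2 + a = a + H*a**2)
L(U, T) = 51 + T/3 (L(U, T) = T/3 - 3*(1 + 6*(-3)) = T/3 - 3*(1 - 18) = T/3 - 3*(-17) = T/3 + 51 = 51 + T/3)
c(k, y) = 51 + 4*y/3 (c(k, y) = y + (51 + y/3) = 51 + 4*y/3)
c(-25, 17) - 1*4491 = (51 + (4/3)*17) - 1*4491 = (51 + 68/3) - 4491 = 221/3 - 4491 = -13252/3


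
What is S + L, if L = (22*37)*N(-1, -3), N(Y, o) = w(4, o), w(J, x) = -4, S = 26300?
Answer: 23044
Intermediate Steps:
N(Y, o) = -4
L = -3256 (L = (22*37)*(-4) = 814*(-4) = -3256)
S + L = 26300 - 3256 = 23044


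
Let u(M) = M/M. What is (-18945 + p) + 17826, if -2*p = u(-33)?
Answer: -2239/2 ≈ -1119.5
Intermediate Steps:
u(M) = 1
p = -1/2 (p = -1/2*1 = -1/2 ≈ -0.50000)
(-18945 + p) + 17826 = (-18945 - 1/2) + 17826 = -37891/2 + 17826 = -2239/2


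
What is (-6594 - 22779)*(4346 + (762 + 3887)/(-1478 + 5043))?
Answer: -455226836847/3565 ≈ -1.2769e+8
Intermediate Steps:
(-6594 - 22779)*(4346 + (762 + 3887)/(-1478 + 5043)) = -29373*(4346 + 4649/3565) = -29373*15498139/3565 = -455226836847/3565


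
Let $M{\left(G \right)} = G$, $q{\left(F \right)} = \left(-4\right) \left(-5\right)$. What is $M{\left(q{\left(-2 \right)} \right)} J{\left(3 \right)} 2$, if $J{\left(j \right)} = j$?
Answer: $120$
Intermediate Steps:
$q{\left(F \right)} = 20$
$M{\left(q{\left(-2 \right)} \right)} J{\left(3 \right)} 2 = 20 \cdot 3 \cdot 2 = 60 \cdot 2 = 120$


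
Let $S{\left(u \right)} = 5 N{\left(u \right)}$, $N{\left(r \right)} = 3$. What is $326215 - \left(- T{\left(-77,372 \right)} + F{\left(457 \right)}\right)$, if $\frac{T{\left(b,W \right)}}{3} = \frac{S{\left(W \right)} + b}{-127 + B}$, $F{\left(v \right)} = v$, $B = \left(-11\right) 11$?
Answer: $\frac{1303035}{4} \approx 3.2576 \cdot 10^{5}$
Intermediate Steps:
$B = -121$
$S{\left(u \right)} = 15$ ($S{\left(u \right)} = 5 \cdot 3 = 15$)
$T{\left(b,W \right)} = - \frac{45}{248} - \frac{3 b}{248}$ ($T{\left(b,W \right)} = 3 \frac{15 + b}{-127 - 121} = 3 \frac{15 + b}{-248} = 3 \left(15 + b\right) \left(- \frac{1}{248}\right) = 3 \left(- \frac{15}{248} - \frac{b}{248}\right) = - \frac{45}{248} - \frac{3 b}{248}$)
$326215 - \left(- T{\left(-77,372 \right)} + F{\left(457 \right)}\right) = 326215 - \frac{1825}{4} = \frac{1303035}{4}$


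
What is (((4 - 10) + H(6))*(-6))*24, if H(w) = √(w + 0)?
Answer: 864 - 144*√6 ≈ 511.27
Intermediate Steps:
H(w) = √w
(((4 - 10) + H(6))*(-6))*24 = (((4 - 10) + √6)*(-6))*24 = ((-6 + √6)*(-6))*24 = (36 - 6*√6)*24 = 864 - 144*√6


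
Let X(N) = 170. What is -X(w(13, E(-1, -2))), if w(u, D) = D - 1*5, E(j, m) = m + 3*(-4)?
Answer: -170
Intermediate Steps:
E(j, m) = -12 + m (E(j, m) = m - 12 = -12 + m)
w(u, D) = -5 + D (w(u, D) = D - 5 = -5 + D)
-X(w(13, E(-1, -2))) = -1*170 = -170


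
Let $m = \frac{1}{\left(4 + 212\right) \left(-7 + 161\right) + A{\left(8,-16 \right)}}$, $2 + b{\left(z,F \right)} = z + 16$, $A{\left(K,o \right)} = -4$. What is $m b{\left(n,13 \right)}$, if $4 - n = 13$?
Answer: $\frac{1}{6652} \approx 0.00015033$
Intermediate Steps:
$n = -9$ ($n = 4 - 13 = -9$)
$b{\left(z,F \right)} = 14 + z$ ($b{\left(z,F \right)} = -2 + \left(z + 16\right) = -2 + \left(16 + z\right) = 14 + z$)
$m = \frac{1}{33260}$ ($m = \frac{1}{\left(4 + 212\right) \left(-7 + 161\right) - 4} = \frac{1}{216 \cdot 154 - 4} = \frac{1}{33264 - 4} = \frac{1}{33260} \approx 3.0066 \cdot 10^{-5}$)
$m b{\left(n,13 \right)} = \frac{14 - 9}{33260} = \frac{1}{33260} \cdot 5 = \frac{1}{6652}$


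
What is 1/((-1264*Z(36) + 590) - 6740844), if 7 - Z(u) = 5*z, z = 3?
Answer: -1/6730142 ≈ -1.4859e-7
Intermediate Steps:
Z(u) = -8 (Z(u) = 7 - 5*3 = 7 - 1*15 = 7 - 15 = -8)
1/((-1264*Z(36) + 590) - 6740844) = 1/((-1264*(-8) + 590) - 6740844) = 1/((10112 + 590) - 6740844) = 1/(10702 - 6740844) = 1/(-6730142) = -1/6730142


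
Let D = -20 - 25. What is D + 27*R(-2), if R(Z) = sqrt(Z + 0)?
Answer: -45 + 27*I*sqrt(2) ≈ -45.0 + 38.184*I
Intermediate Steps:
D = -45
R(Z) = sqrt(Z)
D + 27*R(-2) = -45 + 27*sqrt(-2) = -45 + 27*(I*sqrt(2)) = -45 + 27*I*sqrt(2)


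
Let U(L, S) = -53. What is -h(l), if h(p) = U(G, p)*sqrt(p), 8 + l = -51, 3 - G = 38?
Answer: 53*I*sqrt(59) ≈ 407.1*I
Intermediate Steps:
G = -35 (G = 3 - 1*38 = 3 - 38 = -35)
l = -59 (l = -8 - 51 = -59)
h(p) = -53*sqrt(p)
-h(l) = -(-53)*sqrt(-59) = -(-53)*I*sqrt(59) = 53*I*sqrt(59)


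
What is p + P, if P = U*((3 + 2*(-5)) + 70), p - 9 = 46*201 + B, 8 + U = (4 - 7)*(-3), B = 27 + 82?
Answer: 9427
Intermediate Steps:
B = 109
U = 1 (U = -8 + (4 - 7)*(-3) = -8 - 3*(-3) = -8 + 9 = 1)
p = 9364 (p = 9 + (46*201 + 109) = 9 + (9246 + 109) = 9 + 9355 = 9364)
P = 63 (P = 1*((3 + 2*(-5)) + 70) = 1*((3 - 10) + 70) = 1*(-7 + 70) = 1*63 = 63)
p + P = 9364 + 63 = 9427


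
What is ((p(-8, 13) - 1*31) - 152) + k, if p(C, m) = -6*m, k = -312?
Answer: -573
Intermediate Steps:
((p(-8, 13) - 1*31) - 152) + k = ((-6*13 - 1*31) - 152) - 312 = ((-78 - 31) - 152) - 312 = (-109 - 152) - 312 = -261 - 312 = -573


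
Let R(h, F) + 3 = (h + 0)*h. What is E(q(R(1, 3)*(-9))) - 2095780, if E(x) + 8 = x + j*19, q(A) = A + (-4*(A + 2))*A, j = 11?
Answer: -2097001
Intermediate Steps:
R(h, F) = -3 + h² (R(h, F) = -3 + (h + 0)*h = -3 + h*h = -3 + h²)
q(A) = A + A*(-8 - 4*A) (q(A) = A + (-4*(2 + A))*A = A + (-8 - 4*A)*A = A + A*(-8 - 4*A))
E(x) = 201 + x (E(x) = -8 + (x + 11*19) = -8 + (x + 209) = -8 + (209 + x) = 201 + x)
E(q(R(1, 3)*(-9))) - 2095780 = (201 - (-3 + 1²)*(-9)*(7 + 4*((-3 + 1²)*(-9)))) - 2095780 = (201 - (-3 + 1)*(-9)*(7 + 4*((-3 + 1)*(-9)))) - 2095780 = (201 - (-2*(-9))*(7 + 4*(-2*(-9)))) - 2095780 = (201 - 1*18*(7 + 4*18)) - 2095780 = (201 - 1*18*(7 + 72)) - 2095780 = (201 - 1*18*79) - 2095780 = (201 - 1422) - 2095780 = -1221 - 2095780 = -2097001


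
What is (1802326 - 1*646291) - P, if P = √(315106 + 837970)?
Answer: 1156035 - 2*√288269 ≈ 1.1550e+6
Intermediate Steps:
P = 2*√288269 (P = √1153076 = 2*√288269 ≈ 1073.8)
(1802326 - 1*646291) - P = (1802326 - 1*646291) - 2*√288269 = (1802326 - 646291) - 2*√288269 = 1156035 - 2*√288269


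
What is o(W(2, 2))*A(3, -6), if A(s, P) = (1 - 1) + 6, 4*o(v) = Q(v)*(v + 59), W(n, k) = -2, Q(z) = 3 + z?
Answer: 171/2 ≈ 85.500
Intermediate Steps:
o(v) = (3 + v)*(59 + v)/4 (o(v) = ((3 + v)*(v + 59))/4 = ((3 + v)*(59 + v))/4 = (3 + v)*(59 + v)/4)
A(s, P) = 6 (A(s, P) = 0 + 6 = 6)
o(W(2, 2))*A(3, -6) = ((3 - 2)*(59 - 2)/4)*6 = ((1/4)*1*57)*6 = (57/4)*6 = 171/2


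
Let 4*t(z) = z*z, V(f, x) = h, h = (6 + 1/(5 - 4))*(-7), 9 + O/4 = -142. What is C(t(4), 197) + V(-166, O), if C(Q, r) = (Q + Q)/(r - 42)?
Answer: -7587/155 ≈ -48.948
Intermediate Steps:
O = -604 (O = -36 + 4*(-142) = -36 - 568 = -604)
h = -49 (h = (6 + 1/1)*(-7) = (6 + 1)*(-7) = 7*(-7) = -49)
V(f, x) = -49
t(z) = z²/4 (t(z) = (z*z)/4 = z²/4)
C(Q, r) = 2*Q/(-42 + r) (C(Q, r) = (2*Q)/(-42 + r) = 2*Q/(-42 + r))
C(t(4), 197) + V(-166, O) = 2*((¼)*4²)/(-42 + 197) - 49 = 2*((¼)*16)/155 - 49 = 2*4*(1/155) - 49 = 8/155 - 49 = -7587/155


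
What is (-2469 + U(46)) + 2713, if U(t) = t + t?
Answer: 336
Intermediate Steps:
U(t) = 2*t
(-2469 + U(46)) + 2713 = (-2469 + 2*46) + 2713 = (-2469 + 92) + 2713 = -2377 + 2713 = 336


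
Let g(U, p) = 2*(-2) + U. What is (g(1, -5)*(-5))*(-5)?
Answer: -75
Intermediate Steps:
g(U, p) = -4 + U
(g(1, -5)*(-5))*(-5) = ((-4 + 1)*(-5))*(-5) = -3*(-5)*(-5) = 15*(-5) = -75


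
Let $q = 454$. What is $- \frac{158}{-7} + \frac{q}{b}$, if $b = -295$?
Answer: $\frac{43432}{2065} \approx 21.032$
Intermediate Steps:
$- \frac{158}{-7} + \frac{q}{b} = - \frac{158}{-7} + \frac{454}{-295} = \left(-158\right) \left(- \frac{1}{7}\right) + 454 \left(- \frac{1}{295}\right) = \frac{158}{7} - \frac{454}{295} = \frac{43432}{2065}$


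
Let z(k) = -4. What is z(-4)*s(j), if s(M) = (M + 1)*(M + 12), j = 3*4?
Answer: -1248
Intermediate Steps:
j = 12
s(M) = (1 + M)*(12 + M)
z(-4)*s(j) = -4*(12 + 12² + 13*12) = -4*(12 + 144 + 156) = -4*312 = -1248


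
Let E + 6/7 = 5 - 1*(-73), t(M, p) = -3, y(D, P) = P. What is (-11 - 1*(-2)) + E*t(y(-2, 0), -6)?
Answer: -1683/7 ≈ -240.43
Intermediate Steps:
E = 540/7 (E = -6/7 + (5 - 1*(-73)) = -6/7 + (5 + 73) = -6/7 + 78 = 540/7 ≈ 77.143)
(-11 - 1*(-2)) + E*t(y(-2, 0), -6) = (-11 - 1*(-2)) + (540/7)*(-3) = (-11 + 2) - 1620/7 = -9 - 1620/7 = -1683/7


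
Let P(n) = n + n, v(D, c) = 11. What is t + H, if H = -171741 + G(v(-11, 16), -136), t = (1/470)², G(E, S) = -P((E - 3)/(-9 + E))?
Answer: -37939354099/220900 ≈ -1.7175e+5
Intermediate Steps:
P(n) = 2*n
G(E, S) = -2*(-3 + E)/(-9 + E) (G(E, S) = -2*(E - 3)/(-9 + E) = -2*(-3 + E)/(-9 + E))
t = 1/220900 (t = (1/470)² = 1/220900 ≈ 4.5269e-6)
H = -171749 (H = -171741 + 2*(3 - 1*11)/(-9 + 11) = -171741 + 2*(3 - 11)/2 = -171741 + 2*(½)*(-8) = -171741 - 8 = -171749)
t + H = 1/220900 - 171749 = -37939354099/220900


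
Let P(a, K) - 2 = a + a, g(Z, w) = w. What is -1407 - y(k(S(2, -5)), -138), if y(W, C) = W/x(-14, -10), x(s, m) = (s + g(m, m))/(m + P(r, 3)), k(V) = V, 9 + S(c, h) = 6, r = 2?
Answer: -2813/2 ≈ -1406.5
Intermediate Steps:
S(c, h) = -3 (S(c, h) = -9 + 6 = -3)
P(a, K) = 2 + 2*a (P(a, K) = 2 + (a + a) = 2 + 2*a)
x(s, m) = (m + s)/(6 + m) (x(s, m) = (s + m)/(m + (2 + 2*2)) = (m + s)/(m + (2 + 4)) = (m + s)/(m + 6) = (m + s)/(6 + m))
y(W, C) = W/6 (y(W, C) = W/(((-10 - 14)/(6 - 10))) = W/((-24/(-4))) = W/((-¼*(-24))) = W/6)
-1407 - y(k(S(2, -5)), -138) = -1407 - (-3)/6 = -1407 - 1*(-½) = -1407 + ½ = -2813/2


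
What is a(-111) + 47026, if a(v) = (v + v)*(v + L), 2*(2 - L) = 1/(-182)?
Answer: 12962657/182 ≈ 71223.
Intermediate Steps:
L = 729/364 (L = 2 - ½/(-182) = 2 - ½*(-1/182) = 2 + 1/364 = 729/364 ≈ 2.0027)
a(v) = 2*v*(729/364 + v) (a(v) = (v + v)*(v + 729/364) = (2*v)*(729/364 + v) = 2*v*(729/364 + v))
a(-111) + 47026 = (1/182)*(-111)*(729 + 364*(-111)) + 47026 = (1/182)*(-111)*(729 - 40404) + 47026 = (1/182)*(-111)*(-39675) + 47026 = 4403925/182 + 47026 = 12962657/182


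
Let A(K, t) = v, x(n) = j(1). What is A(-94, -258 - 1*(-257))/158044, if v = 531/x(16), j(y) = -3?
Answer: -177/158044 ≈ -0.0011199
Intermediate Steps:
x(n) = -3
v = -177 (v = 531/(-3) = 531*(-⅓) = -177)
A(K, t) = -177
A(-94, -258 - 1*(-257))/158044 = -177/158044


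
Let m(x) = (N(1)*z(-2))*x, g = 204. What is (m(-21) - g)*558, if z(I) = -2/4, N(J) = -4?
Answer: -137268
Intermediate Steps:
z(I) = -½ (z(I) = -2*¼ = -½)
m(x) = 2*x (m(x) = (-4*(-½))*x = 2*x)
(m(-21) - g)*558 = (2*(-21) - 1*204)*558 = (-42 - 204)*558 = -246*558 = -137268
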